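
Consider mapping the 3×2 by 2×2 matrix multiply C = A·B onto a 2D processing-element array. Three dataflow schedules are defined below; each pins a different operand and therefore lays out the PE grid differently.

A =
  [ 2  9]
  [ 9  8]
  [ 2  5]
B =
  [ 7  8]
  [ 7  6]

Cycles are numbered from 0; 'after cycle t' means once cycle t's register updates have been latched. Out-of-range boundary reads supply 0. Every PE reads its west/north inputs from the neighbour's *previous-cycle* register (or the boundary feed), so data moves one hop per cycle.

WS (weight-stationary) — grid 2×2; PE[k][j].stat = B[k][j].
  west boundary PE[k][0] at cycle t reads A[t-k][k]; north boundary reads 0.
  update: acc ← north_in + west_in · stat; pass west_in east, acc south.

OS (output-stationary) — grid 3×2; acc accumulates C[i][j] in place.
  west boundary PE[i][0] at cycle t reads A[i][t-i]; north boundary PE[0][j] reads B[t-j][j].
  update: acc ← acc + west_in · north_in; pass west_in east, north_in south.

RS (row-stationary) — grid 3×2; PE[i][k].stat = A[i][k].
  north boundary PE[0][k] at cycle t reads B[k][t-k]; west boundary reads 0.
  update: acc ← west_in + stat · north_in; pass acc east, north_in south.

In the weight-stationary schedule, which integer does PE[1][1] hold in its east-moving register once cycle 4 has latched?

register = 5

Tracing WS — 2×2 array, target PE[1][1]:
  step 0 · PE0,1: acc=0; fwd→0 fwd↓0
  step 0 · PE1,0: acc=0; fwd→0 fwd↓0
  step 0 · PE1,1: acc=0; fwd→0 fwd↓0
  step 1 · PE0,1: acc=16; fwd→2 fwd↓16
  step 1 · PE1,0: acc=77; fwd→9 fwd↓77
  step 1 · PE1,1: acc=0; fwd→0 fwd↓0
  step 2 · PE0,1: acc=72; fwd→9 fwd↓72
  step 2 · PE1,0: acc=119; fwd→8 fwd↓119
  step 2 · PE1,1: acc=70; fwd→9 fwd↓70
  step 3 · PE0,1: acc=16; fwd→2 fwd↓16
  step 3 · PE1,0: acc=49; fwd→5 fwd↓49
  step 3 · PE1,1: acc=120; fwd→8 fwd↓120
  step 4 · PE0,1: acc=0; fwd→0 fwd↓0
  step 4 · PE1,0: acc=0; fwd→0 fwd↓0
  step 4 · PE1,1: acc=46; fwd→5 fwd↓46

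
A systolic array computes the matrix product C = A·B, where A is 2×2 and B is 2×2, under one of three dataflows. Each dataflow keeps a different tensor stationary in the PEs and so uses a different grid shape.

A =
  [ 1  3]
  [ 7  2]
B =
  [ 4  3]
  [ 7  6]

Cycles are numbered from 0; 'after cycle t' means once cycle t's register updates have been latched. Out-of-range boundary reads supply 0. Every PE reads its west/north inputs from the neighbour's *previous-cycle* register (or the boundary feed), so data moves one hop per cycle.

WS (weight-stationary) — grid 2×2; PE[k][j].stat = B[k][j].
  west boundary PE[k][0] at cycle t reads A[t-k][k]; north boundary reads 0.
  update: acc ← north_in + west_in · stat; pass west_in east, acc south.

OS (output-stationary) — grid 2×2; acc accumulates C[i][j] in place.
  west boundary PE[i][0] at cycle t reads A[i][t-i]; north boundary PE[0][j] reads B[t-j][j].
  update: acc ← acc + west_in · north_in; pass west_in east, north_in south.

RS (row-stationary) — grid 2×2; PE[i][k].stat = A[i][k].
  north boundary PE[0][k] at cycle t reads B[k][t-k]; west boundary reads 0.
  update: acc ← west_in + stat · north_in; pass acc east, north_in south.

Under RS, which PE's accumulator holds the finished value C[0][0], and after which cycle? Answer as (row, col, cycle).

(row, col, cycle) = (0, 1, 1)

RS — PE[0][1] is where C[0][0] collects:
  c0 r0c1: 0 / 0 / 0
  c1 r0c1: 25 / 25 / 7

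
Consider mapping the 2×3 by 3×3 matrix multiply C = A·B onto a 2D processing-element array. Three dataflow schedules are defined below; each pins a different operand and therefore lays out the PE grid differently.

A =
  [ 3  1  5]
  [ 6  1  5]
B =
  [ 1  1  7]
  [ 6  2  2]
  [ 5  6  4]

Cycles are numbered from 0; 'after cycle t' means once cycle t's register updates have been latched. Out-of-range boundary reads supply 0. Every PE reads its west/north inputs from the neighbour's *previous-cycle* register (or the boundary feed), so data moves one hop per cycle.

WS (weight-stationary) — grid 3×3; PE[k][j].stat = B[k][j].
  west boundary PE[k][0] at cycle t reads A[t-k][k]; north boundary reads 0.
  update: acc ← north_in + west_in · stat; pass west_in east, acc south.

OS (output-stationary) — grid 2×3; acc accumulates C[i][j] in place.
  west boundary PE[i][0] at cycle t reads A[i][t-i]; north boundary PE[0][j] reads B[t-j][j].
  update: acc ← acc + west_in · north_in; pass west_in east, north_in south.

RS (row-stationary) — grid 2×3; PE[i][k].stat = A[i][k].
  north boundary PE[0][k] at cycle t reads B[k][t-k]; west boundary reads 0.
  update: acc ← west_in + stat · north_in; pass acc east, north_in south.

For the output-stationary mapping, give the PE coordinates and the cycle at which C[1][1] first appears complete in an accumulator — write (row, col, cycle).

OS: C[1][1] accumulates in PE[1][1]:
  t=0 PE[1][1]: acc=0 h=0 v=0
  t=1 PE[1][1]: acc=0 h=0 v=0
  t=2 PE[1][1]: acc=6 h=6 v=1
  t=3 PE[1][1]: acc=8 h=1 v=2
  t=4 PE[1][1]: acc=38 h=5 v=6

(row, col, cycle) = (1, 1, 4)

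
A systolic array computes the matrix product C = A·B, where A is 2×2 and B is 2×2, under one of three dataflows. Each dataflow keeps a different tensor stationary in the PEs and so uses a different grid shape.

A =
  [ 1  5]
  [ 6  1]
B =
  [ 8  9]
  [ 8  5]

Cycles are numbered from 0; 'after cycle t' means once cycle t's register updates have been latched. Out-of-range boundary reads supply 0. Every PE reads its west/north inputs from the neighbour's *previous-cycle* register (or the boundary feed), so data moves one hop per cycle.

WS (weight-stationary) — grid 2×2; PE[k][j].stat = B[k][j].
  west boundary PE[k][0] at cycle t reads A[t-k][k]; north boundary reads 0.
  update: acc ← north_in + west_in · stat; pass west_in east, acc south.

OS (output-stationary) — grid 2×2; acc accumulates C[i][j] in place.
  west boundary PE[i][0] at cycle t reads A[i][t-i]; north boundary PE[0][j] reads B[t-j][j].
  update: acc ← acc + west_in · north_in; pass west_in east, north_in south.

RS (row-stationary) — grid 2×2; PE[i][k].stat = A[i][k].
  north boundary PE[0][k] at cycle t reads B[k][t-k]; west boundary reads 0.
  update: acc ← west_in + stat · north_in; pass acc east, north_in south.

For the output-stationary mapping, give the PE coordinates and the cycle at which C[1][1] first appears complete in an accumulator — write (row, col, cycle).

(row, col, cycle) = (1, 1, 3)

OS — PE[1][1] is where C[1][1] collects:
  cycle 0: PE[1][1] → acc 0, east 0, south 0
  cycle 1: PE[1][1] → acc 0, east 0, south 0
  cycle 2: PE[1][1] → acc 54, east 6, south 9
  cycle 3: PE[1][1] → acc 59, east 1, south 5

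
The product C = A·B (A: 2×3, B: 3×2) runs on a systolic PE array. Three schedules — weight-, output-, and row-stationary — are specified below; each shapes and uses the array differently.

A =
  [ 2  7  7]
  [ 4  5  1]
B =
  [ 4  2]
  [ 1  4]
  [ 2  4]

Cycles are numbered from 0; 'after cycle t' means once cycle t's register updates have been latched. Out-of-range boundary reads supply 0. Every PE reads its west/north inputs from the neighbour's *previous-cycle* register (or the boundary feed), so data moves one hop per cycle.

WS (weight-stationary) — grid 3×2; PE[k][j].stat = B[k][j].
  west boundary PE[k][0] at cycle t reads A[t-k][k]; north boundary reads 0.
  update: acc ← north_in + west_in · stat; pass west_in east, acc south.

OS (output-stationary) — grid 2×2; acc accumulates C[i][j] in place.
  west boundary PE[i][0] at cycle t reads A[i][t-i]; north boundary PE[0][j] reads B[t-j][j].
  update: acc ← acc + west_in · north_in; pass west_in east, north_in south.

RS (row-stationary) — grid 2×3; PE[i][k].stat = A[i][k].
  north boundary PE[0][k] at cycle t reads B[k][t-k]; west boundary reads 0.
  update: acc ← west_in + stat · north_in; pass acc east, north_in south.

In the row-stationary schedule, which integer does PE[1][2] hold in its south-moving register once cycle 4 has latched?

RS on a 2×3 grid — tracing PE[1][2] and its feeders:
  @0  [0,2]  acc 0  |  →0  ↓0
  @0  [1,1]  acc 0  |  →0  ↓0
  @0  [1,2]  acc 0  |  →0  ↓0
  @1  [0,2]  acc 0  |  →0  ↓0
  @1  [1,1]  acc 0  |  →0  ↓0
  @1  [1,2]  acc 0  |  →0  ↓0
  @2  [0,2]  acc 29  |  →29  ↓2
  @2  [1,1]  acc 21  |  →21  ↓1
  @2  [1,2]  acc 0  |  →0  ↓0
  @3  [0,2]  acc 60  |  →60  ↓4
  @3  [1,1]  acc 28  |  →28  ↓4
  @3  [1,2]  acc 23  |  →23  ↓2
  @4  [0,2]  acc 0  |  →0  ↓0
  @4  [1,1]  acc 0  |  →0  ↓0
  @4  [1,2]  acc 32  |  →32  ↓4

register = 4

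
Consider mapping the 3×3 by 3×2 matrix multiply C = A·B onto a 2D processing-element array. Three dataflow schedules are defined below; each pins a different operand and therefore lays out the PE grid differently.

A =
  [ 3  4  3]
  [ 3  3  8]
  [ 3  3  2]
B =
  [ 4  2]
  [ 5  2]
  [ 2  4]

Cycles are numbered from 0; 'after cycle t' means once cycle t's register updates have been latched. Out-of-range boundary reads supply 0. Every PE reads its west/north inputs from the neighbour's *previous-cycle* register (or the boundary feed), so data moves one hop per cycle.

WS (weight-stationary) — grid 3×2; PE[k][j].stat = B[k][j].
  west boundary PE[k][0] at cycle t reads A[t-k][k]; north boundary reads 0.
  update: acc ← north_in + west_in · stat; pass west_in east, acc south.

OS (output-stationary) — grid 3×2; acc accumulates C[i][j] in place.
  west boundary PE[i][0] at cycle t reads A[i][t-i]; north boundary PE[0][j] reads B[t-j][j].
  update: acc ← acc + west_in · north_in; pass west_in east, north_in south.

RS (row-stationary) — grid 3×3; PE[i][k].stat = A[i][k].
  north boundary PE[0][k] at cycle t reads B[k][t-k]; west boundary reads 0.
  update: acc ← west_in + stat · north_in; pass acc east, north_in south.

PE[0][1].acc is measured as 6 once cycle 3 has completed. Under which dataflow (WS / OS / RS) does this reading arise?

dataflow = WS

Under WS (3×2), PE[0][1]:
  step 0 · PE0,1: acc=0; fwd→0 fwd↓0
  step 1 · PE0,1: acc=6; fwd→3 fwd↓6
  step 2 · PE0,1: acc=6; fwd→3 fwd↓6
  step 3 · PE0,1: acc=6; fwd→3 fwd↓6
Under OS (3×2), PE[0][1]:
  step 0 · PE0,1: acc=0; fwd→0 fwd↓0
  step 1 · PE0,1: acc=6; fwd→3 fwd↓2
  step 2 · PE0,1: acc=14; fwd→4 fwd↓2
  step 3 · PE0,1: acc=26; fwd→3 fwd↓4
Under RS (3×3), PE[0][1]:
  step 0 · PE0,1: acc=0; fwd→0 fwd↓0
  step 1 · PE0,1: acc=32; fwd→32 fwd↓5
  step 2 · PE0,1: acc=14; fwd→14 fwd↓2
  step 3 · PE0,1: acc=0; fwd→0 fwd↓0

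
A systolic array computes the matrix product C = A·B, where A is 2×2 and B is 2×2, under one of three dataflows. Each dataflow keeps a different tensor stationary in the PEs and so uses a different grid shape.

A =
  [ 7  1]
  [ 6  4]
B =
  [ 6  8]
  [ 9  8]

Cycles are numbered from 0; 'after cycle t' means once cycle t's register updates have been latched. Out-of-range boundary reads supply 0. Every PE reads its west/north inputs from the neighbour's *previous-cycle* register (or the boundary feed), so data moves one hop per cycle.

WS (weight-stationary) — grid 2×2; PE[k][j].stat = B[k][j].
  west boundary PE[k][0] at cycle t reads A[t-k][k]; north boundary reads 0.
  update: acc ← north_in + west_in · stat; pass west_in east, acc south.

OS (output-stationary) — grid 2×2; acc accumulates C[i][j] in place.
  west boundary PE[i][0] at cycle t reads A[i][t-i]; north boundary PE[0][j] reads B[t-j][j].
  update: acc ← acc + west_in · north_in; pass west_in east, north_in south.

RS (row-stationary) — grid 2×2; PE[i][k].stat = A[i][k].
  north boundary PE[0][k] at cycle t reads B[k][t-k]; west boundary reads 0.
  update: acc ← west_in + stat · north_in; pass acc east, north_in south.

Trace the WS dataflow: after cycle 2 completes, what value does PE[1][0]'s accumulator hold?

WS 2×2: PE[1][0] cycle-by-cycle (with neighbour feeds):
  @0  [0,0]  acc 42  |  →7  ↓42
  @0  [1,0]  acc 0  |  →0  ↓0
  @1  [0,0]  acc 36  |  →6  ↓36
  @1  [1,0]  acc 51  |  →1  ↓51
  @2  [0,0]  acc 0  |  →0  ↓0
  @2  [1,0]  acc 72  |  →4  ↓72

PE[1][0].acc = 72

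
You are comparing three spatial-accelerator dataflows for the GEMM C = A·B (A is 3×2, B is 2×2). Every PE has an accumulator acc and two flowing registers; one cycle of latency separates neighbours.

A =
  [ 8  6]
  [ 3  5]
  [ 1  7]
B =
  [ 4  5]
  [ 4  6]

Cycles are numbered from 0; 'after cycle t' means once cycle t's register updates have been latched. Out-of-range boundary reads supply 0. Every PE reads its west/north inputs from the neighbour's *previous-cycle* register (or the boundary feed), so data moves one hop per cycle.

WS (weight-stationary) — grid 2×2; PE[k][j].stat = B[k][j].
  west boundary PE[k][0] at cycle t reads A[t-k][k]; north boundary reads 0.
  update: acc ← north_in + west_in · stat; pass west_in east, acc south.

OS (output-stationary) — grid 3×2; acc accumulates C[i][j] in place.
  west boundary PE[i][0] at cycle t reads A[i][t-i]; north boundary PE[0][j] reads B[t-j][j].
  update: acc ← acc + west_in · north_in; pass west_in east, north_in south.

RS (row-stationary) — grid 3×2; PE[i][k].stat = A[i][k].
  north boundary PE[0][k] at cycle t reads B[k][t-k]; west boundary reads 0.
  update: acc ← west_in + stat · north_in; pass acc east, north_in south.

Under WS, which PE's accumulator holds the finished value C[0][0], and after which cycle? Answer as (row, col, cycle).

Under WS, C[0][0] lands at PE[1][0]:
  c0 r1c0: 0 / 0 / 0
  c1 r1c0: 56 / 6 / 56

(row, col, cycle) = (1, 0, 1)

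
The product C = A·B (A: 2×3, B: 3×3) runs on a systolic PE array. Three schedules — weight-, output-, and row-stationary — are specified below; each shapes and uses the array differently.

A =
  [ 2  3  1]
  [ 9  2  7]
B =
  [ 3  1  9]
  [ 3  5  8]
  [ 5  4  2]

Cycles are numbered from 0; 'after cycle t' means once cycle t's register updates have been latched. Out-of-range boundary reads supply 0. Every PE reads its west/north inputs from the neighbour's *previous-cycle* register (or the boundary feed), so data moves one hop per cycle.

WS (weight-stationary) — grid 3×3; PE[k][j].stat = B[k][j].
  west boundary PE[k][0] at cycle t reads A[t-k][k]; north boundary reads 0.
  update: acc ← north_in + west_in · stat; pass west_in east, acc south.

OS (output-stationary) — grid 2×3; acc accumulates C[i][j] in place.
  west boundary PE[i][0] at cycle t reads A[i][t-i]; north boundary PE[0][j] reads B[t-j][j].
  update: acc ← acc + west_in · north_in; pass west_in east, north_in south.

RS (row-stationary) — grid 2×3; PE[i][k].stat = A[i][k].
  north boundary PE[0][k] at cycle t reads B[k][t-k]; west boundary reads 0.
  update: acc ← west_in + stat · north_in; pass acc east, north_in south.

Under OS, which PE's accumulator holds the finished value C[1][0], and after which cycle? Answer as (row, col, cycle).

(row, col, cycle) = (1, 0, 3)

OS: C[1][0] accumulates in PE[1][0]:
  0: (1,0).acc=0  regs=<0,0>
  1: (1,0).acc=27  regs=<9,3>
  2: (1,0).acc=33  regs=<2,3>
  3: (1,0).acc=68  regs=<7,5>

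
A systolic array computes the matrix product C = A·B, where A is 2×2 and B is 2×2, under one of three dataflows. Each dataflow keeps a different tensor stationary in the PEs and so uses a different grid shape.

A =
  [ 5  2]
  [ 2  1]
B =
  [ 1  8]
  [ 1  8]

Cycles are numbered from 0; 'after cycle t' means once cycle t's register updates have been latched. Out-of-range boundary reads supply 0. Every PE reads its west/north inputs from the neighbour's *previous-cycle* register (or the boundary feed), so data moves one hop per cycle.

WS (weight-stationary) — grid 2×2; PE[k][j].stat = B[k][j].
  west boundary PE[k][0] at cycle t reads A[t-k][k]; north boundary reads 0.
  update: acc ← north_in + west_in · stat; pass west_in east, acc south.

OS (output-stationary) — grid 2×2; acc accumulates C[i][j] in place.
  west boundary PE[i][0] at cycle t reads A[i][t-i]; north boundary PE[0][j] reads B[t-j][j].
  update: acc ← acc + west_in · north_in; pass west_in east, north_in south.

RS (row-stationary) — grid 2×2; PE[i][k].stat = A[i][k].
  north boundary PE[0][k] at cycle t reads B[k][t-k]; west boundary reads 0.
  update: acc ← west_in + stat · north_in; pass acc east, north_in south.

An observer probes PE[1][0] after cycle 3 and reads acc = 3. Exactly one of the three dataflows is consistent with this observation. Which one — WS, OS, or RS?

dataflow = OS

WS [2×2] PE[1][0] across cycles:
  step 0 · PE1,0: acc=0; fwd→0 fwd↓0
  step 1 · PE1,0: acc=7; fwd→2 fwd↓7
  step 2 · PE1,0: acc=3; fwd→1 fwd↓3
  step 3 · PE1,0: acc=0; fwd→0 fwd↓0
OS [2×2] PE[1][0] across cycles:
  step 0 · PE1,0: acc=0; fwd→0 fwd↓0
  step 1 · PE1,0: acc=2; fwd→2 fwd↓1
  step 2 · PE1,0: acc=3; fwd→1 fwd↓1
  step 3 · PE1,0: acc=3; fwd→0 fwd↓0
RS [2×2] PE[1][0] across cycles:
  step 0 · PE1,0: acc=0; fwd→0 fwd↓0
  step 1 · PE1,0: acc=2; fwd→2 fwd↓1
  step 2 · PE1,0: acc=16; fwd→16 fwd↓8
  step 3 · PE1,0: acc=0; fwd→0 fwd↓0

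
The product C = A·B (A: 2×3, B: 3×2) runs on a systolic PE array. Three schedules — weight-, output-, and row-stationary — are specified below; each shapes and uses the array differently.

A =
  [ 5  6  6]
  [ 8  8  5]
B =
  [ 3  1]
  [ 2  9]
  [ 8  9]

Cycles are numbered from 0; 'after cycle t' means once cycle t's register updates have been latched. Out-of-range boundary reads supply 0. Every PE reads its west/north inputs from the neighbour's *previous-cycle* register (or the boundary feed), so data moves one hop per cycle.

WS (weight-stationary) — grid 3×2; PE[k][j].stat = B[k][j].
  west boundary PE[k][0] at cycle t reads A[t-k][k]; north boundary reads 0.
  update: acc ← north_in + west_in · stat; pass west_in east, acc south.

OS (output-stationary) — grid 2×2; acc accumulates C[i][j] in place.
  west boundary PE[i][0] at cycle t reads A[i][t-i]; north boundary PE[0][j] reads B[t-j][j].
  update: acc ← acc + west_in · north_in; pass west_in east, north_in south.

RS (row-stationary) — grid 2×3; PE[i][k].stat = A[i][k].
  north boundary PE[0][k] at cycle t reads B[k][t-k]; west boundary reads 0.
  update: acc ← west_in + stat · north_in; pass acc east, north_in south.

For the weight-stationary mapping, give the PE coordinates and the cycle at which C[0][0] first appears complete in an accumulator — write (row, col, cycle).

(row, col, cycle) = (2, 0, 2)

Under WS, C[0][0] lands at PE[2][0]:
  c0 r2c0: 0 / 0 / 0
  c1 r2c0: 0 / 0 / 0
  c2 r2c0: 75 / 6 / 75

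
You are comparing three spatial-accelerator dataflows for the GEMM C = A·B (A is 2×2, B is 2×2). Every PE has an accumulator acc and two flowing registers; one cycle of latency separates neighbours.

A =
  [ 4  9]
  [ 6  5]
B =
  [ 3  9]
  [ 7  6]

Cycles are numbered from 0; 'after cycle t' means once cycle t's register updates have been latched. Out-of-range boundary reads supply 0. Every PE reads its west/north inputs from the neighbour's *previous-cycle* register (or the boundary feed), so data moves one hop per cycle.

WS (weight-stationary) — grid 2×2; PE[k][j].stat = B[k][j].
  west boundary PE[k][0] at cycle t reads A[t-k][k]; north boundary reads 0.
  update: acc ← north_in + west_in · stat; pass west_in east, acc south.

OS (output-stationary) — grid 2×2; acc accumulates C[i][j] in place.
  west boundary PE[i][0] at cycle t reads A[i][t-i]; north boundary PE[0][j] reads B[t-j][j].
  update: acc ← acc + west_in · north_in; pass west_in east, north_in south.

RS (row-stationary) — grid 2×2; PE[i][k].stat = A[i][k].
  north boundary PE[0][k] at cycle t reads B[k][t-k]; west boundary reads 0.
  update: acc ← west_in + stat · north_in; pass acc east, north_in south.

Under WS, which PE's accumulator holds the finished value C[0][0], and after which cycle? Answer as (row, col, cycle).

WS — PE[1][0] is where C[0][0] collects:
  step 0 · PE1,0: acc=0; fwd→0 fwd↓0
  step 1 · PE1,0: acc=75; fwd→9 fwd↓75

(row, col, cycle) = (1, 0, 1)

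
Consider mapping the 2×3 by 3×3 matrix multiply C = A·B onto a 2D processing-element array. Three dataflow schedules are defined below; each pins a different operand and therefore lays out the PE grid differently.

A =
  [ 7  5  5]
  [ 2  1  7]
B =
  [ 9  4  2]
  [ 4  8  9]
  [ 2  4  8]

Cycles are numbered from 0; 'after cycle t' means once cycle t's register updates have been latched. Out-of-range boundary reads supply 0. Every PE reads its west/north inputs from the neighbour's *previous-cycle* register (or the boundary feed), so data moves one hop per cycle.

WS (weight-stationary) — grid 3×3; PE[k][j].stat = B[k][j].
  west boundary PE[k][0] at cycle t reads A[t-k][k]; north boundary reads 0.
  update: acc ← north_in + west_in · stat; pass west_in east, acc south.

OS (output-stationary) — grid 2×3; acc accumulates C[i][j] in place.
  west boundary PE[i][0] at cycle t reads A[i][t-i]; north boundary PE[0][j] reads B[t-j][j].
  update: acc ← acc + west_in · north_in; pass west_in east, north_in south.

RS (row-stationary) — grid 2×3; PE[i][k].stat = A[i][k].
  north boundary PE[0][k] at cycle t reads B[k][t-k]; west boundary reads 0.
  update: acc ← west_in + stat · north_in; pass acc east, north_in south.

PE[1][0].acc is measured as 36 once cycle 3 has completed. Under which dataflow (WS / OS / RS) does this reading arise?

dataflow = OS

WS (3×3 grid), PE[1][0]:
  after 0 — PE[1][0] acc=0, pass-E 0, pass-S 0
  after 1 — PE[1][0] acc=83, pass-E 5, pass-S 83
  after 2 — PE[1][0] acc=22, pass-E 1, pass-S 22
  after 3 — PE[1][0] acc=0, pass-E 0, pass-S 0
OS (2×3 grid), PE[1][0]:
  after 0 — PE[1][0] acc=0, pass-E 0, pass-S 0
  after 1 — PE[1][0] acc=18, pass-E 2, pass-S 9
  after 2 — PE[1][0] acc=22, pass-E 1, pass-S 4
  after 3 — PE[1][0] acc=36, pass-E 7, pass-S 2
RS (2×3 grid), PE[1][0]:
  after 0 — PE[1][0] acc=0, pass-E 0, pass-S 0
  after 1 — PE[1][0] acc=18, pass-E 18, pass-S 9
  after 2 — PE[1][0] acc=8, pass-E 8, pass-S 4
  after 3 — PE[1][0] acc=4, pass-E 4, pass-S 2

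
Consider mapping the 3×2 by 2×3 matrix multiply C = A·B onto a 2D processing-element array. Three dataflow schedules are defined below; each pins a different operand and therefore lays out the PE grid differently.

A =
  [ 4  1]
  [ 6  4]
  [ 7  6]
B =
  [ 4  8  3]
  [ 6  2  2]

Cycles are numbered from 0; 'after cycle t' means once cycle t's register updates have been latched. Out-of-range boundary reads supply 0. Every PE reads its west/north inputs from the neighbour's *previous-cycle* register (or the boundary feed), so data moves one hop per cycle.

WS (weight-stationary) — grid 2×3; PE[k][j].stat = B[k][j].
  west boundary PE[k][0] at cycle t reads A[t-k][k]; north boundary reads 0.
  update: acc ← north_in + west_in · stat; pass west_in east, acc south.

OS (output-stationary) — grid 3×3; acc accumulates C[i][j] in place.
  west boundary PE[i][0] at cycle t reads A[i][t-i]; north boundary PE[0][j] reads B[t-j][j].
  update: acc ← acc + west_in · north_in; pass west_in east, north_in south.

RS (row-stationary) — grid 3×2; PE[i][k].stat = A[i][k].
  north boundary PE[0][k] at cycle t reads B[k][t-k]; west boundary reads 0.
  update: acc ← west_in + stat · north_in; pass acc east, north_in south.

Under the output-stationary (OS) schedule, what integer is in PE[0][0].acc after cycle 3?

PE[0][0].acc = 22

Tracing OS — 3×3 array, target PE[0][0]:
  @0  [0,0]  acc 16  |  →4  ↓4
  @1  [0,0]  acc 22  |  →1  ↓6
  @2  [0,0]  acc 22  |  →0  ↓0
  @3  [0,0]  acc 22  |  →0  ↓0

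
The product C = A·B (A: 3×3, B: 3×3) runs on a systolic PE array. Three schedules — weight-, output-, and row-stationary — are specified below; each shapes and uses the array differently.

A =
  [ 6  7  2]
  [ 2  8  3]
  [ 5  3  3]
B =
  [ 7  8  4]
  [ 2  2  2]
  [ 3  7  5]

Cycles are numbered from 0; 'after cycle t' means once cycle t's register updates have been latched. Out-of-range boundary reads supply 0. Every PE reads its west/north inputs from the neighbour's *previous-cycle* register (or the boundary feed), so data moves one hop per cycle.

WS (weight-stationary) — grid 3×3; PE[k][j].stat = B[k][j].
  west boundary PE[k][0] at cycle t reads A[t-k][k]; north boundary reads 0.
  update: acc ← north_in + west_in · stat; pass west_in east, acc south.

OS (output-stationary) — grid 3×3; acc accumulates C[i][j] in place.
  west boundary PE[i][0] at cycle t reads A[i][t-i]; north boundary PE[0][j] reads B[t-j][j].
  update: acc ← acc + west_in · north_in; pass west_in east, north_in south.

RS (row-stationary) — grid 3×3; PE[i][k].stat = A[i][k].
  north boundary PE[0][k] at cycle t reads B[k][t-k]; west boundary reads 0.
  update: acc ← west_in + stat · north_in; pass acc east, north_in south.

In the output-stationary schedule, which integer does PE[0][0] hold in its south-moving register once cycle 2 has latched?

register = 3

OS (3×3). Following PE[0][0] plus its west/north inputs:
  after 0 — PE[0][0] acc=42, pass-E 6, pass-S 7
  after 1 — PE[0][0] acc=56, pass-E 7, pass-S 2
  after 2 — PE[0][0] acc=62, pass-E 2, pass-S 3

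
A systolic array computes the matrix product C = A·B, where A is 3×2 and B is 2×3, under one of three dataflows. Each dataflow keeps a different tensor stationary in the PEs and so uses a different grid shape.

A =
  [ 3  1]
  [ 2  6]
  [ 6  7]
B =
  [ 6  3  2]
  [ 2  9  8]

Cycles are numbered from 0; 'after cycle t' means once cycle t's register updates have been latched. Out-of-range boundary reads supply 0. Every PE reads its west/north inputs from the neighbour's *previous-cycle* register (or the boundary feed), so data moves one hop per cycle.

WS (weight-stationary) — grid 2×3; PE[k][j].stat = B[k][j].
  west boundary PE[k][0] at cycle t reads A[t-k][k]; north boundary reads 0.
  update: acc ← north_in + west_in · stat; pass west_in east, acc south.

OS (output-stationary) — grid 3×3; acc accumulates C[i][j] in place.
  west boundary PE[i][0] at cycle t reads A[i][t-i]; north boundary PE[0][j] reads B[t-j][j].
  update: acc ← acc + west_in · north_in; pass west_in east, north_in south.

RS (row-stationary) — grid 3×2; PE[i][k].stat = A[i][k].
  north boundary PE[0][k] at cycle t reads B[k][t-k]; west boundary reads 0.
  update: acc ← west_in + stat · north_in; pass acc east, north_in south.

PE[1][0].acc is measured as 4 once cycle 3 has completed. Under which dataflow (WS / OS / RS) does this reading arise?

dataflow = RS

WS [2×3] PE[1][0] across cycles:
  after 0 — PE[1][0] acc=0, pass-E 0, pass-S 0
  after 1 — PE[1][0] acc=20, pass-E 1, pass-S 20
  after 2 — PE[1][0] acc=24, pass-E 6, pass-S 24
  after 3 — PE[1][0] acc=50, pass-E 7, pass-S 50
OS [3×3] PE[1][0] across cycles:
  after 0 — PE[1][0] acc=0, pass-E 0, pass-S 0
  after 1 — PE[1][0] acc=12, pass-E 2, pass-S 6
  after 2 — PE[1][0] acc=24, pass-E 6, pass-S 2
  after 3 — PE[1][0] acc=24, pass-E 0, pass-S 0
RS [3×2] PE[1][0] across cycles:
  after 0 — PE[1][0] acc=0, pass-E 0, pass-S 0
  after 1 — PE[1][0] acc=12, pass-E 12, pass-S 6
  after 2 — PE[1][0] acc=6, pass-E 6, pass-S 3
  after 3 — PE[1][0] acc=4, pass-E 4, pass-S 2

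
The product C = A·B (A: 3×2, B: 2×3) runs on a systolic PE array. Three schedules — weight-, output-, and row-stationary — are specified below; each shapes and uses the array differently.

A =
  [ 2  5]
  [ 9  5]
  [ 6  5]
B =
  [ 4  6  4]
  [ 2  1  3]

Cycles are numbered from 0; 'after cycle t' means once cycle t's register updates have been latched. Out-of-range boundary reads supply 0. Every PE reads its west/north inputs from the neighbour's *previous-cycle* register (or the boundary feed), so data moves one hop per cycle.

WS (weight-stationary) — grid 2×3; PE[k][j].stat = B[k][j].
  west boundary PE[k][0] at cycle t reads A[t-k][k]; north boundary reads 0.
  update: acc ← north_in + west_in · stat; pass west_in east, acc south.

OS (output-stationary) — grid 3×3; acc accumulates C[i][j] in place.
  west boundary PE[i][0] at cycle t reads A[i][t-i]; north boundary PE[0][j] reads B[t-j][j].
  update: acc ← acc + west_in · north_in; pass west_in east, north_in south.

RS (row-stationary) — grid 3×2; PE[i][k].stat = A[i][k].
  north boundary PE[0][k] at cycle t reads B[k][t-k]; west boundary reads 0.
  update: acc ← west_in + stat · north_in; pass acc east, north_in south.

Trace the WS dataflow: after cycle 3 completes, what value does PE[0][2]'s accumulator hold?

WS 2×3: PE[0][2] cycle-by-cycle (with neighbour feeds):
  [0] (0,1) acc=0 (h:0 v:0)
  [0] (0,2) acc=0 (h:0 v:0)
  [1] (0,1) acc=12 (h:2 v:12)
  [1] (0,2) acc=0 (h:0 v:0)
  [2] (0,1) acc=54 (h:9 v:54)
  [2] (0,2) acc=8 (h:2 v:8)
  [3] (0,1) acc=36 (h:6 v:36)
  [3] (0,2) acc=36 (h:9 v:36)

PE[0][2].acc = 36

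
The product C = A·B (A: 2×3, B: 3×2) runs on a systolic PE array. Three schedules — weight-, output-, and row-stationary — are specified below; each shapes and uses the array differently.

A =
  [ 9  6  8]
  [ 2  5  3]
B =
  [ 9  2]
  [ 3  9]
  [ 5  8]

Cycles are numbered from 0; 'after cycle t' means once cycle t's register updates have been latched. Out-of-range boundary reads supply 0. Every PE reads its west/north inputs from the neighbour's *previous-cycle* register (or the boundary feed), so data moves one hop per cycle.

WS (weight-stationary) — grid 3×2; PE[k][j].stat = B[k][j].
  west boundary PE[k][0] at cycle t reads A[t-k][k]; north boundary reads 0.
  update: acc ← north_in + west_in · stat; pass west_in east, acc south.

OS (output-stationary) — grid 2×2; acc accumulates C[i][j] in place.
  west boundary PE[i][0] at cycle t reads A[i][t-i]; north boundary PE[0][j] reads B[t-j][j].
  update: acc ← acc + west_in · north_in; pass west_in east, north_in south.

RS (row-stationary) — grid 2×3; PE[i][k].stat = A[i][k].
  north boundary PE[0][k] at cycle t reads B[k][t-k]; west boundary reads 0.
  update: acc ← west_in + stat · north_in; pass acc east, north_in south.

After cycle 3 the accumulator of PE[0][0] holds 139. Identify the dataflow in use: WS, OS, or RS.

— WS: 3×2; PE[0][0] trace:
  t=0 PE[0][0]: acc=81 h=9 v=81
  t=1 PE[0][0]: acc=18 h=2 v=18
  t=2 PE[0][0]: acc=0 h=0 v=0
  t=3 PE[0][0]: acc=0 h=0 v=0
— OS: 2×2; PE[0][0] trace:
  t=0 PE[0][0]: acc=81 h=9 v=9
  t=1 PE[0][0]: acc=99 h=6 v=3
  t=2 PE[0][0]: acc=139 h=8 v=5
  t=3 PE[0][0]: acc=139 h=0 v=0
— RS: 2×3; PE[0][0] trace:
  t=0 PE[0][0]: acc=81 h=81 v=9
  t=1 PE[0][0]: acc=18 h=18 v=2
  t=2 PE[0][0]: acc=0 h=0 v=0
  t=3 PE[0][0]: acc=0 h=0 v=0

dataflow = OS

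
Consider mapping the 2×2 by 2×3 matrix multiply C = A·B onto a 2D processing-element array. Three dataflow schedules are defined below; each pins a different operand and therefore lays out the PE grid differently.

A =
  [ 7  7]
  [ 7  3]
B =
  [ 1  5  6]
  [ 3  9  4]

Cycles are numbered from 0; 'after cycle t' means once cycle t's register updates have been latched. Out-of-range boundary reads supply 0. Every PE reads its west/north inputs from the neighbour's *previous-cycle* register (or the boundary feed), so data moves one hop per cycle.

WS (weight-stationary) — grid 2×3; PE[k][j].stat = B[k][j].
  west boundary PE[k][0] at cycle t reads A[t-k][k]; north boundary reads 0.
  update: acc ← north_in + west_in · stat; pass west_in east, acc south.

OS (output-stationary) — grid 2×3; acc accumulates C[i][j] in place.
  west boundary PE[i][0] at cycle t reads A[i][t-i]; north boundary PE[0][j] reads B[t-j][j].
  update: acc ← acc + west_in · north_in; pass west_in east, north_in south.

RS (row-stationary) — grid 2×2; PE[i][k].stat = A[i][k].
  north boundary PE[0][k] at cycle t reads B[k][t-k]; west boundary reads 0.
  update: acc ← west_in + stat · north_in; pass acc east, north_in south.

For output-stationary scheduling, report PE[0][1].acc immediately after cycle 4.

PE[0][1].acc = 98

OS on a 2×3 grid — tracing PE[0][1] and its feeders:
  [0] (0,0) acc=7 (h:7 v:1)
  [0] (0,1) acc=0 (h:0 v:0)
  [1] (0,0) acc=28 (h:7 v:3)
  [1] (0,1) acc=35 (h:7 v:5)
  [2] (0,0) acc=28 (h:0 v:0)
  [2] (0,1) acc=98 (h:7 v:9)
  [3] (0,0) acc=28 (h:0 v:0)
  [3] (0,1) acc=98 (h:0 v:0)
  [4] (0,0) acc=28 (h:0 v:0)
  [4] (0,1) acc=98 (h:0 v:0)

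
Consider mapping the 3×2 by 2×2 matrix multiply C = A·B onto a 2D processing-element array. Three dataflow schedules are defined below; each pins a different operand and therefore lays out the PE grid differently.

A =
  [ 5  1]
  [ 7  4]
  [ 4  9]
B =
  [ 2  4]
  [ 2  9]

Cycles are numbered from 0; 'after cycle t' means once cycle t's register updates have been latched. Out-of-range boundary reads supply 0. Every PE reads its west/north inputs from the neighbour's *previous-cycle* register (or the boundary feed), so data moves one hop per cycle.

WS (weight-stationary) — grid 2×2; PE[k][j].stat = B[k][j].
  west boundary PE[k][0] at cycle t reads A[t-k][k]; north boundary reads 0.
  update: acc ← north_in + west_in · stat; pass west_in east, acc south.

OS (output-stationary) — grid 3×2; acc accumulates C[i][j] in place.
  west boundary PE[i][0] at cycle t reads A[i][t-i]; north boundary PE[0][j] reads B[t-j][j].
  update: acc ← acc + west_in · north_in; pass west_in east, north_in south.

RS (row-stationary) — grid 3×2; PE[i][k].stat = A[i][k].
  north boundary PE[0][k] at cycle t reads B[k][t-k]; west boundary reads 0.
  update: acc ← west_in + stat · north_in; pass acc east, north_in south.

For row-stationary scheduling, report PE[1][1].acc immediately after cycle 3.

RS 3×2: PE[1][1] cycle-by-cycle (with neighbour feeds):
  step 0 · PE0,1: acc=0; fwd→0 fwd↓0
  step 0 · PE1,0: acc=0; fwd→0 fwd↓0
  step 0 · PE1,1: acc=0; fwd→0 fwd↓0
  step 1 · PE0,1: acc=12; fwd→12 fwd↓2
  step 1 · PE1,0: acc=14; fwd→14 fwd↓2
  step 1 · PE1,1: acc=0; fwd→0 fwd↓0
  step 2 · PE0,1: acc=29; fwd→29 fwd↓9
  step 2 · PE1,0: acc=28; fwd→28 fwd↓4
  step 2 · PE1,1: acc=22; fwd→22 fwd↓2
  step 3 · PE0,1: acc=0; fwd→0 fwd↓0
  step 3 · PE1,0: acc=0; fwd→0 fwd↓0
  step 3 · PE1,1: acc=64; fwd→64 fwd↓9

PE[1][1].acc = 64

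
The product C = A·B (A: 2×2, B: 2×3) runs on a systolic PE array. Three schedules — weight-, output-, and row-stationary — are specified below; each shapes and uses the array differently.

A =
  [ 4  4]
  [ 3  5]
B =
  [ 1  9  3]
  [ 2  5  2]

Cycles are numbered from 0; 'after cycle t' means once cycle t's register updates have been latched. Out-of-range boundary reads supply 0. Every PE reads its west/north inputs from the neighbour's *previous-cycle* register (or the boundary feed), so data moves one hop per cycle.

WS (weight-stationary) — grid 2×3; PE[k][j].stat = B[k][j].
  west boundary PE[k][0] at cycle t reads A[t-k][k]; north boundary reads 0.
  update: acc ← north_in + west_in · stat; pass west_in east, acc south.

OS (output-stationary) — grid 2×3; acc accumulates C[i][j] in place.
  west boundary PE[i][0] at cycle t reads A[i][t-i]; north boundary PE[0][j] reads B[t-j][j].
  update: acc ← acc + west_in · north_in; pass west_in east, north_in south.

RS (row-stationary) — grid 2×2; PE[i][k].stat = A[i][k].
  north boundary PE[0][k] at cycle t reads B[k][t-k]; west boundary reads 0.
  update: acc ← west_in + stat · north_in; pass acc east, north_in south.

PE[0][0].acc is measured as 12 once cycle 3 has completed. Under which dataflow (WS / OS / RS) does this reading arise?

dataflow = OS

WS [2×3] PE[0][0] across cycles:
  c0 r0c0: 4 / 4 / 4
  c1 r0c0: 3 / 3 / 3
  c2 r0c0: 0 / 0 / 0
  c3 r0c0: 0 / 0 / 0
OS [2×3] PE[0][0] across cycles:
  c0 r0c0: 4 / 4 / 1
  c1 r0c0: 12 / 4 / 2
  c2 r0c0: 12 / 0 / 0
  c3 r0c0: 12 / 0 / 0
RS [2×2] PE[0][0] across cycles:
  c0 r0c0: 4 / 4 / 1
  c1 r0c0: 36 / 36 / 9
  c2 r0c0: 12 / 12 / 3
  c3 r0c0: 0 / 0 / 0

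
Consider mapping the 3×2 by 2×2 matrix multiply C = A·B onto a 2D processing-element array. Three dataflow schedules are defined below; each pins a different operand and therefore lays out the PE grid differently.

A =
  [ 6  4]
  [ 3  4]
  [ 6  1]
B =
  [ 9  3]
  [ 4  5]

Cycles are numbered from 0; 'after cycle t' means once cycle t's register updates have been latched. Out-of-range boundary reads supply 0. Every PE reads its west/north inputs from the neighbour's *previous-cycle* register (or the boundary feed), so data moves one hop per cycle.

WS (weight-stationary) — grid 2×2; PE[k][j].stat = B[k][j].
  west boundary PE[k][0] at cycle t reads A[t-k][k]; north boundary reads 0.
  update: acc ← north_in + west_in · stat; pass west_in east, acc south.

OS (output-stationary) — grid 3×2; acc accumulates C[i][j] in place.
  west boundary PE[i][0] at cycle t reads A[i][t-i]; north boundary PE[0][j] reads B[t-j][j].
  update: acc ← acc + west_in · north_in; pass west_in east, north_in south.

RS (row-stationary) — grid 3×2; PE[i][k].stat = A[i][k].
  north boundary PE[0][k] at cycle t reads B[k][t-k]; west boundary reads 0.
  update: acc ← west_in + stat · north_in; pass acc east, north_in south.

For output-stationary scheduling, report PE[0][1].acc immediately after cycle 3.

Tracing OS — 3×2 array, target PE[0][1]:
  step 0 · PE0,0: acc=54; fwd→6 fwd↓9
  step 0 · PE0,1: acc=0; fwd→0 fwd↓0
  step 1 · PE0,0: acc=70; fwd→4 fwd↓4
  step 1 · PE0,1: acc=18; fwd→6 fwd↓3
  step 2 · PE0,0: acc=70; fwd→0 fwd↓0
  step 2 · PE0,1: acc=38; fwd→4 fwd↓5
  step 3 · PE0,0: acc=70; fwd→0 fwd↓0
  step 3 · PE0,1: acc=38; fwd→0 fwd↓0

PE[0][1].acc = 38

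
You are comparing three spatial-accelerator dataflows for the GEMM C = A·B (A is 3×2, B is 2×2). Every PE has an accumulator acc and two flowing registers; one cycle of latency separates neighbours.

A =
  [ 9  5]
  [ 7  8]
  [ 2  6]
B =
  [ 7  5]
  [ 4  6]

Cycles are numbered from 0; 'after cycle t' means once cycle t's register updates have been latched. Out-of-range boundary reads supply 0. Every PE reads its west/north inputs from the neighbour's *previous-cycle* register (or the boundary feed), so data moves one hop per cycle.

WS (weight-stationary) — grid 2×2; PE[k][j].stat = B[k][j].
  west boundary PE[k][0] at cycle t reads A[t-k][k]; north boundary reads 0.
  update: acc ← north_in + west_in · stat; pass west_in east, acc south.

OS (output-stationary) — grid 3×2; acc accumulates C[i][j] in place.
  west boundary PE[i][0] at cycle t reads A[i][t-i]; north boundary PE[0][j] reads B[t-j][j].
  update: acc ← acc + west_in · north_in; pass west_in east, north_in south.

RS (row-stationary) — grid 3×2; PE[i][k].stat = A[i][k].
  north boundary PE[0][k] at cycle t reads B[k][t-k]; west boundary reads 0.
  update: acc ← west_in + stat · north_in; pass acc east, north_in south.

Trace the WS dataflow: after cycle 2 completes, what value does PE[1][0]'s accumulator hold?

WS (2×2). Following PE[1][0] plus its west/north inputs:
  [0] (0,0) acc=63 (h:9 v:63)
  [0] (1,0) acc=0 (h:0 v:0)
  [1] (0,0) acc=49 (h:7 v:49)
  [1] (1,0) acc=83 (h:5 v:83)
  [2] (0,0) acc=14 (h:2 v:14)
  [2] (1,0) acc=81 (h:8 v:81)

PE[1][0].acc = 81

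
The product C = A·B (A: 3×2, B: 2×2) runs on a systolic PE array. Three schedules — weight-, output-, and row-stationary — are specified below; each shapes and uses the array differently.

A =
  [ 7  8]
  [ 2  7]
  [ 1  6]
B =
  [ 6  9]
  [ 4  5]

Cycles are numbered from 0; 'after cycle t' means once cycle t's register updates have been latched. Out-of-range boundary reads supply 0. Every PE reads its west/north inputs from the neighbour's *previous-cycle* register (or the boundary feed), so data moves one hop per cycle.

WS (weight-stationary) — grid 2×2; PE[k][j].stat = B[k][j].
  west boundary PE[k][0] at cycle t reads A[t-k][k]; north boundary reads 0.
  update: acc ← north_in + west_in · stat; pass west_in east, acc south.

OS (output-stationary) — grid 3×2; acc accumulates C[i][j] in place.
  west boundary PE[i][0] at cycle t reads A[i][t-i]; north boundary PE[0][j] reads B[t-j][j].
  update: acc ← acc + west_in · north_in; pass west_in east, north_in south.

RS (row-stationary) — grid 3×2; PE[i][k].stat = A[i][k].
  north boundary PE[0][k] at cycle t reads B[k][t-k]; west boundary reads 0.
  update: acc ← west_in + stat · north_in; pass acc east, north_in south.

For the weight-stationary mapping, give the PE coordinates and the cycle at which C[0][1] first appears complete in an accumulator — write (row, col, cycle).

WS — PE[1][1] is where C[0][1] collects:
  step 0 · PE1,1: acc=0; fwd→0 fwd↓0
  step 1 · PE1,1: acc=0; fwd→0 fwd↓0
  step 2 · PE1,1: acc=103; fwd→8 fwd↓103

(row, col, cycle) = (1, 1, 2)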